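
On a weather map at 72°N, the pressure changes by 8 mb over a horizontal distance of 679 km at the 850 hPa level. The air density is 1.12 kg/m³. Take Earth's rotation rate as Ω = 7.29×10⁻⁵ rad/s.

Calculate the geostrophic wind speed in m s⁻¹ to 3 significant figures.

7.59 m s⁻¹

Coriolis parameter at 72°N:
f = 2Ω sin φ = 2 × 7.29×10⁻⁵ × sin 72° = 1.39×10⁻⁴ s⁻¹
Pressure gradient: |∂P/∂n| = 800 Pa / 679000 m = 1.18×10⁻³ Pa/m
Geostrophic balance (pressure-gradient force = Coriolis force):
V_g = (1/(fρ)) |∂P/∂n| = 1.18×10⁻³ / (1.39×10⁻⁴ × 1.12) = 7.59 m/s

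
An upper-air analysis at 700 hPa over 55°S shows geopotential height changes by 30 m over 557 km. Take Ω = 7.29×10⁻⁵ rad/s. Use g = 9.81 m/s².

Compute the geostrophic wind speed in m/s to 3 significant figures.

Coriolis parameter at 55°S:
f = 2Ω sin φ = 2 × 7.29×10⁻⁵ × sin 55° = 1.19×10⁻⁴ s⁻¹
Height gradient: |∂Z/∂n| = 30 m / 557000 m = 5.39×10⁻⁵
On a pressure surface, geostrophic balance gives V_g = (g/f)|∂Z/∂n|:
V_g = 9.81 × 5.39×10⁻⁵ / 1.19×10⁻⁴ = 4.42 m/s

4.42 m/s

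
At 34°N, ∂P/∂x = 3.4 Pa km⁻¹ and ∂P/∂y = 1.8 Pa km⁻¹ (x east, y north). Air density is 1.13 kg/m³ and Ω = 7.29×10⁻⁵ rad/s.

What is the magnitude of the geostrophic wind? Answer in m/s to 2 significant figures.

42 m/s

Coriolis parameter at 34°N:
f = 2Ω sin φ = 2 × 7.29×10⁻⁵ × sin 34° = 8.15×10⁻⁵ s⁻¹
Component geostrophic relations (x east, y north):
u_g = −(1/(fρ)) ∂P/∂y,  v_g = (1/(fρ)) ∂P/∂x
u_g = −(1.8×10⁻³)/(8.15×10⁻⁵ × 1.13) = −19.5 m/s;  v_g = (3.4×10⁻³)/(8.15×10⁻⁵ × 1.13) = 36.9 m/s
|V_g| = √(u_g² + v_g²) = 41.8 m/s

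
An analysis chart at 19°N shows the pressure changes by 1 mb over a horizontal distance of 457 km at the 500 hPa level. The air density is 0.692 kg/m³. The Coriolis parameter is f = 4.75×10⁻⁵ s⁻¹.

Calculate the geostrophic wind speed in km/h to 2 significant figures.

24 km/h

Pressure gradient: |∂P/∂n| = 100 Pa / 457000 m = 2.19×10⁻⁴ Pa/m
Geostrophic balance (pressure-gradient force = Coriolis force):
V_g = (1/(fρ)) |∂P/∂n| = 2.19×10⁻⁴ / (4.75×10⁻⁵ × 0.692) = 6.66 m/s
Converting: 6.66 m/s × 3.6 = 24 km/h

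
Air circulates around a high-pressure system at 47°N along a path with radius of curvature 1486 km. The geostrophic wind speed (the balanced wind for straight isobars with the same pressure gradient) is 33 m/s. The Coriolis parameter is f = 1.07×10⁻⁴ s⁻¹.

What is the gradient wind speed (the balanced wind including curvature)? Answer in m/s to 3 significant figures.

46.7 m/s

Around a high, pressure-gradient force acts outward with centrifugal, so Coriolis balances both:
fV = (1/ρ)|∂P/∂n| + V²/R  →  V² − fR·V + fR·V_g = 0
With fR = 1.07×10⁻⁴ × 1486×10³ m = 159 m/s:
V = [fR − √((fR)² − 4 fR V_g)]/2 = [159 − √(159² − 4×159×33)]/2 = 46.7 m/s
Supergeostrophic (V > V_g = 33 m/s), as expected around a high.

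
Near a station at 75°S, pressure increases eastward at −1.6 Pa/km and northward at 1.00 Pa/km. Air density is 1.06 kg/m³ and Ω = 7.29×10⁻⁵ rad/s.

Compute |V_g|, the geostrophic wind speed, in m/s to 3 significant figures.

Coriolis parameter at 75°S:
f = 2Ω sin φ = 2 × 7.29×10⁻⁵ × sin 75° = 1.41×10⁻⁴ s⁻¹
In the Southern Hemisphere f is negative: f = −1.41×10⁻⁴ s⁻¹.
Component geostrophic relations (x east, y north):
u_g = −(1/(fρ)) ∂P/∂y,  v_g = (1/(fρ)) ∂P/∂x
u_g = −(1.00×10⁻³)/(−1.41×10⁻⁴ × 1.06) = 6.70 m/s;  v_g = (−1.6×10⁻³)/(−1.41×10⁻⁴ × 1.06) = 10.7 m/s
|V_g| = √(u_g² + v_g²) = 12.6 m/s

12.6 m/s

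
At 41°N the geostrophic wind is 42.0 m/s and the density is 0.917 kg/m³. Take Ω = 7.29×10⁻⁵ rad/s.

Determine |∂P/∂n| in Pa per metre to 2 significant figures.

Coriolis parameter at 41°N:
f = 2Ω sin φ = 2 × 7.29×10⁻⁵ × sin 41° = 9.57×10⁻⁵ s⁻¹
Geostrophic balance rearranged: |∂P/∂n| = f ρ V_g
|∂P/∂n| = 9.57×10⁻⁵ × 0.917 × 42.0 = 3.68×10⁻³ Pa/m

3.7×10⁻³ Pa/m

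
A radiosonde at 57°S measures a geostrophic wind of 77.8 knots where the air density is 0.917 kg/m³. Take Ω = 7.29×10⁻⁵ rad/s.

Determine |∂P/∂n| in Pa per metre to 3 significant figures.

Coriolis parameter at 57°S:
f = 2Ω sin φ = 2 × 7.29×10⁻⁵ × sin 57° = 1.22×10⁻⁴ s⁻¹
Wind speed in SI: 77.8 knots = 40.0 m/s
Geostrophic balance rearranged: |∂P/∂n| = f ρ V_g
|∂P/∂n| = 1.22×10⁻⁴ × 0.917 × 40.0 = 4.49×10⁻³ Pa/m

4.49×10⁻³ Pa/m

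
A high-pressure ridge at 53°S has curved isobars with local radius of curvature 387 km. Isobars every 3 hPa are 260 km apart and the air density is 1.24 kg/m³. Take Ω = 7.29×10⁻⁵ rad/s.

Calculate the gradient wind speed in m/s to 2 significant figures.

Coriolis parameter at 53°S:
f = 2Ω sin φ = 2 × 7.29×10⁻⁵ × sin 53° = 1.16×10⁻⁴ s⁻¹
Pressure gradient: |∂P/∂n| = 300 Pa / 260000 m = 1.15×10⁻³ Pa/m
Geostrophic speed: V_g = |∂P/∂n|/(fρ) = 1.15×10⁻³/(1.16×10⁻⁴ × 1.24) = 7.99 m/s
Around a high, pressure-gradient force acts outward with centrifugal, so Coriolis balances both:
fV = (1/ρ)|∂P/∂n| + V²/R  →  V² − fR·V + fR·V_g = 0
With fR = 1.16×10⁻⁴ × 387×10³ m = 45.1 m/s:
V = [fR − √((fR)² − 4 fR V_g)]/2 = [45.1 − √(45.1² − 4×45.1×7.99)]/2 = 10.4 m/s
Supergeostrophic (V > V_g = 7.99 m/s), as expected around a high.

10 m/s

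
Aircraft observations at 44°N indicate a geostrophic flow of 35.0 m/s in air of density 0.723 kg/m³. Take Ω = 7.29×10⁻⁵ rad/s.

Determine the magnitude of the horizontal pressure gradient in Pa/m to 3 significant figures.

2.56×10⁻³ Pa/m

Coriolis parameter at 44°N:
f = 2Ω sin φ = 2 × 7.29×10⁻⁵ × sin 44° = 1.01×10⁻⁴ s⁻¹
Geostrophic balance rearranged: |∂P/∂n| = f ρ V_g
|∂P/∂n| = 1.01×10⁻⁴ × 0.723 × 35.0 = 2.56×10⁻³ Pa/m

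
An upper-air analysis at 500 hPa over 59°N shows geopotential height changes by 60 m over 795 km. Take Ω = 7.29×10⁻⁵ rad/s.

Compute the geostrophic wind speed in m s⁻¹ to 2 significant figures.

Coriolis parameter at 59°N:
f = 2Ω sin φ = 2 × 7.29×10⁻⁵ × sin 59° = 1.25×10⁻⁴ s⁻¹
Height gradient: |∂Z/∂n| = 60 m / 795000 m = 7.55×10⁻⁵
On a pressure surface, geostrophic balance gives V_g = (g/f)|∂Z/∂n|:
V_g = 9.81 × 7.55×10⁻⁵ / 1.25×10⁻⁴ = 5.92 m/s

5.9 m s⁻¹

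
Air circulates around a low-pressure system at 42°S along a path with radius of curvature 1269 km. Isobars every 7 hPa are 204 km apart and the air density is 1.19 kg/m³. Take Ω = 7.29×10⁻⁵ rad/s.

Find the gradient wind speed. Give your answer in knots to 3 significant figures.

Coriolis parameter at 42°S:
f = 2Ω sin φ = 2 × 7.29×10⁻⁵ × sin 42° = 9.76×10⁻⁵ s⁻¹
Pressure gradient: |∂P/∂n| = 700 Pa / 204000 m = 3.43×10⁻³ Pa/m
Geostrophic speed: V_g = |∂P/∂n|/(fρ) = 3.43×10⁻³/(9.76×10⁻⁵ × 1.19) = 29.6 m/s
Around a low, centrifugal force acts outward with Coriolis, so pressure-gradient force balances both:
(1/ρ)|∂P/∂n| = fV + V²/R  →  V² + fR·V − fR·V_g = 0
With fR = 9.76×10⁻⁵ × 1269×10³ m = 124 m/s:
V = [−fR + √((fR)² + 4 fR V_g)]/2 = [−124 + √(124² + 4×124×29.6)]/2 = 24.6 m/s
Subgeostrophic (V < V_g = 29.6 m/s), as expected around a low.
Converting: 24.6 m/s × 1.944 = 47.9 knots

47.9 knots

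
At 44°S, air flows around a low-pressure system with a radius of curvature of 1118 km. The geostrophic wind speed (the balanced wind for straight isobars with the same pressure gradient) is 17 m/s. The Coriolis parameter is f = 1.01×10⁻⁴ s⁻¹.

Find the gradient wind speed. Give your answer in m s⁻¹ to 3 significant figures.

15.0 m s⁻¹

Around a low, centrifugal force acts outward with Coriolis, so pressure-gradient force balances both:
(1/ρ)|∂P/∂n| = fV + V²/R  →  V² + fR·V − fR·V_g = 0
With fR = 1.01×10⁻⁴ × 1118×10³ m = 113 m/s:
V = [−fR + √((fR)² + 4 fR V_g)]/2 = [−113 + √(113² + 4×113×17)]/2 = 15 m/s
Subgeostrophic (V < V_g = 17 m/s), as expected around a low.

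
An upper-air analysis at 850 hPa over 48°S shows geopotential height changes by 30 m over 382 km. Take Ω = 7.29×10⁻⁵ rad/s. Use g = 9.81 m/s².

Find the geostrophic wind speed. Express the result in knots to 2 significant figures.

14 knots

Coriolis parameter at 48°S:
f = 2Ω sin φ = 2 × 7.29×10⁻⁵ × sin 48° = 1.08×10⁻⁴ s⁻¹
Height gradient: |∂Z/∂n| = 30 m / 382000 m = 7.85×10⁻⁵
On a pressure surface, geostrophic balance gives V_g = (g/f)|∂Z/∂n|:
V_g = 9.81 × 7.85×10⁻⁵ / 1.08×10⁻⁴ = 7.11 m/s
Converting: 7.11 m/s × 1.944 = 14 knots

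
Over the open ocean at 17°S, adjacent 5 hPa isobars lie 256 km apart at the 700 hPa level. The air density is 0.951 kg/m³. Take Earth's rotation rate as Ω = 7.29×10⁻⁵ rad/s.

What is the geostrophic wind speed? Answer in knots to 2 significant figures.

94 knots

Coriolis parameter at 17°S:
f = 2Ω sin φ = 2 × 7.29×10⁻⁵ × sin 17° = 4.26×10⁻⁵ s⁻¹
Pressure gradient: |∂P/∂n| = 500 Pa / 256000 m = 1.95×10⁻³ Pa/m
Geostrophic balance (pressure-gradient force = Coriolis force):
V_g = (1/(fρ)) |∂P/∂n| = 1.95×10⁻³ / (4.26×10⁻⁵ × 0.951) = 48.2 m/s
Converting: 48.2 m/s × 1.944 = 94 knots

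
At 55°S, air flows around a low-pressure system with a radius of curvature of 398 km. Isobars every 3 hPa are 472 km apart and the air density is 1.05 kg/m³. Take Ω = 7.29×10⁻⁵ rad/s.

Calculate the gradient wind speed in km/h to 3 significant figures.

16.6 km/h

Coriolis parameter at 55°S:
f = 2Ω sin φ = 2 × 7.29×10⁻⁵ × sin 55° = 1.19×10⁻⁴ s⁻¹
Pressure gradient: |∂P/∂n| = 300 Pa / 472000 m = 6.36×10⁻⁴ Pa/m
Geostrophic speed: V_g = |∂P/∂n|/(fρ) = 6.36×10⁻⁴/(1.19×10⁻⁴ × 1.05) = 5.07 m/s
Around a low, centrifugal force acts outward with Coriolis, so pressure-gradient force balances both:
(1/ρ)|∂P/∂n| = fV + V²/R  →  V² + fR·V − fR·V_g = 0
With fR = 1.19×10⁻⁴ × 398×10³ m = 47.5 m/s:
V = [−fR + √((fR)² + 4 fR V_g)]/2 = [−47.5 + √(47.5² + 4×47.5×5.07)]/2 = 4.62 m/s
Subgeostrophic (V < V_g = 5.07 m/s), as expected around a low.
Converting: 4.62 m/s × 3.6 = 16.6 km/h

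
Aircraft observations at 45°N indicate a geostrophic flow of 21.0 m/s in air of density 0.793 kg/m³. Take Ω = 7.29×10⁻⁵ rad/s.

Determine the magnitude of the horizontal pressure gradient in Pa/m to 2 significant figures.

Coriolis parameter at 45°N:
f = 2Ω sin φ = 2 × 7.29×10⁻⁵ × sin 45° = 1.03×10⁻⁴ s⁻¹
Geostrophic balance rearranged: |∂P/∂n| = f ρ V_g
|∂P/∂n| = 1.03×10⁻⁴ × 0.793 × 21.0 = 1.72×10⁻³ Pa/m

1.7×10⁻³ Pa/m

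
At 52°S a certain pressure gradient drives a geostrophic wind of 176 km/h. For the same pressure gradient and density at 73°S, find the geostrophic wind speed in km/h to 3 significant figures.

145 km/h

With the same pressure gradient and density, V_g ∝ 1/f ∝ 1/sin φ.
V₂ = V₁ · sin φ₁ / sin φ₂ = 176 × sin 52° / sin 73°
V₂ = 176 × 0.7880/0.9563 = 145 km/h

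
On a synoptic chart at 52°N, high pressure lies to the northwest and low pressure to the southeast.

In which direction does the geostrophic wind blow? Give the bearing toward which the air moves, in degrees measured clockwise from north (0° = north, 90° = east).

225°

The pressure-gradient force points toward the southeast (bearing 135°).
Geostrophic balance: in the Northern Hemisphere the Coriolis force deflects motion to the right, so the geostrophic wind blows 90° to the right of the pressure-gradient force (low pressure on the left).
Rotating 135° by 90° clockwise gives 225° — the wind blows toward the southwest.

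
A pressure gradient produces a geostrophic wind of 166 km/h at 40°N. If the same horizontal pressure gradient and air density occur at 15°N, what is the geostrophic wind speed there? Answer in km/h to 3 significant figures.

With the same pressure gradient and density, V_g ∝ 1/f ∝ 1/sin φ.
V₂ = V₁ · sin φ₁ / sin φ₂ = 166 × sin 40° / sin 15°
V₂ = 166 × 0.6428/0.2588 = 412 km/h

412 km/h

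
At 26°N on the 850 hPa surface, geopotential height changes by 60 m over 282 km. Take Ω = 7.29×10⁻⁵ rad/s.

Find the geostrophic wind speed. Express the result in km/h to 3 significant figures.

118 km/h

Coriolis parameter at 26°N:
f = 2Ω sin φ = 2 × 7.29×10⁻⁵ × sin 26° = 6.39×10⁻⁵ s⁻¹
Height gradient: |∂Z/∂n| = 60 m / 282000 m = 2.13×10⁻⁴
On a pressure surface, geostrophic balance gives V_g = (g/f)|∂Z/∂n|:
V_g = 9.81 × 2.13×10⁻⁴ / 6.39×10⁻⁵ = 32.7 m/s
Converting: 32.7 m/s × 3.6 = 118 km/h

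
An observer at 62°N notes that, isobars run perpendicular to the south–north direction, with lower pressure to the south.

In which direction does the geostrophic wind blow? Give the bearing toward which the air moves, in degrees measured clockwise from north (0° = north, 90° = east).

The pressure-gradient force points toward the south (bearing 180°).
Geostrophic balance: in the Northern Hemisphere the Coriolis force deflects motion to the right, so the geostrophic wind blows 90° to the right of the pressure-gradient force (low pressure on the left).
Rotating 180° by 90° clockwise gives 270° — the wind blows toward the west.

270°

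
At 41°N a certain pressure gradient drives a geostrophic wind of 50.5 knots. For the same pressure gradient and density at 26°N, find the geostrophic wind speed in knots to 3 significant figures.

75.6 knots

With the same pressure gradient and density, V_g ∝ 1/f ∝ 1/sin φ.
V₂ = V₁ · sin φ₁ / sin φ₂ = 50.5 × sin 41° / sin 26°
V₂ = 50.5 × 0.6561/0.4384 = 75.6 knots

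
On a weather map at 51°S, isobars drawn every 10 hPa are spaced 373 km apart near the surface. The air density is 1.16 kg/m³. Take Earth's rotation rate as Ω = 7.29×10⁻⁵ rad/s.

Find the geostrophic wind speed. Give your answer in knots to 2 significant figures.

Coriolis parameter at 51°S:
f = 2Ω sin φ = 2 × 7.29×10⁻⁵ × sin 51° = 1.13×10⁻⁴ s⁻¹
Pressure gradient: |∂P/∂n| = 1000 Pa / 373000 m = 2.68×10⁻³ Pa/m
Geostrophic balance (pressure-gradient force = Coriolis force):
V_g = (1/(fρ)) |∂P/∂n| = 2.68×10⁻³ / (1.13×10⁻⁴ × 1.16) = 20.4 m/s
Converting: 20.4 m/s × 1.944 = 40 knots

40 knots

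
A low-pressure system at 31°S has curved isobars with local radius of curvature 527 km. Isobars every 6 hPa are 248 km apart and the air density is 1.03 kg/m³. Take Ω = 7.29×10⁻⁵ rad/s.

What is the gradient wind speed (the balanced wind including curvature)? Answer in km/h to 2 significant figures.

Coriolis parameter at 31°S:
f = 2Ω sin φ = 2 × 7.29×10⁻⁵ × sin 31° = 7.51×10⁻⁵ s⁻¹
Pressure gradient: |∂P/∂n| = 600 Pa / 248000 m = 2.42×10⁻³ Pa/m
Geostrophic speed: V_g = |∂P/∂n|/(fρ) = 2.42×10⁻³/(7.51×10⁻⁵ × 1.03) = 31.3 m/s
Around a low, centrifugal force acts outward with Coriolis, so pressure-gradient force balances both:
(1/ρ)|∂P/∂n| = fV + V²/R  →  V² + fR·V − fR·V_g = 0
With fR = 7.51×10⁻⁵ × 527×10³ m = 39.6 m/s:
V = [−fR + √((fR)² + 4 fR V_g)]/2 = [−39.6 + √(39.6² + 4×39.6×31.3)]/2 = 20.6 m/s
Subgeostrophic (V < V_g = 31.3 m/s), as expected around a low.
Converting: 20.6 m/s × 3.6 = 74 km/h

74 km/h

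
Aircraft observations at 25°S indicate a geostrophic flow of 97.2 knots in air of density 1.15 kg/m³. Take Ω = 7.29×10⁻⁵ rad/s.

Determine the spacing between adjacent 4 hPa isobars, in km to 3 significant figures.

113 km

Coriolis parameter at 25°S:
f = 2Ω sin φ = 2 × 7.29×10⁻⁵ × sin 25° = 6.16×10⁻⁵ s⁻¹
Wind speed in SI: 97.2 knots = 50.0 m/s
Geostrophic balance rearranged: |∂P/∂n| = f ρ V_g
|∂P/∂n| = 6.16×10⁻⁵ × 1.15 × 50.0 = 3.54×10⁻³ Pa/m
Isobar spacing: Δn = ΔP/|∂P/∂n| = 400 Pa / 3.54×10⁻³ Pa/m = 112889 m ≈ 113 km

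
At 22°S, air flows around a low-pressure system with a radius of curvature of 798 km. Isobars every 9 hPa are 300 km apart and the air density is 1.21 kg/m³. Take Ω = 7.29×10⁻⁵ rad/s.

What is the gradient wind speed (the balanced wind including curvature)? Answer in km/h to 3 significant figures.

99.9 km/h

Coriolis parameter at 22°S:
f = 2Ω sin φ = 2 × 7.29×10⁻⁵ × sin 22° = 5.46×10⁻⁵ s⁻¹
Pressure gradient: |∂P/∂n| = 900 Pa / 300000 m = 3.00×10⁻³ Pa/m
Geostrophic speed: V_g = |∂P/∂n|/(fρ) = 3.00×10⁻³/(5.46×10⁻⁵ × 1.21) = 45.4 m/s
Around a low, centrifugal force acts outward with Coriolis, so pressure-gradient force balances both:
(1/ρ)|∂P/∂n| = fV + V²/R  →  V² + fR·V − fR·V_g = 0
With fR = 5.46×10⁻⁵ × 798×10³ m = 43.6 m/s:
V = [−fR + √((fR)² + 4 fR V_g)]/2 = [−43.6 + √(43.6² + 4×43.6×45.4)]/2 = 27.7 m/s
Subgeostrophic (V < V_g = 45.4 m/s), as expected around a low.
Converting: 27.7 m/s × 3.6 = 99.9 km/h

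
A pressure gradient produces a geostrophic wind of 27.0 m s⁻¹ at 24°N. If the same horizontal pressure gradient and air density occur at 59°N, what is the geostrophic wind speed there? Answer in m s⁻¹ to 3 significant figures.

12.8 m s⁻¹

With the same pressure gradient and density, V_g ∝ 1/f ∝ 1/sin φ.
V₂ = V₁ · sin φ₁ / sin φ₂ = 27.0 × sin 24° / sin 59°
V₂ = 27.0 × 0.4067/0.8572 = 12.8 m s⁻¹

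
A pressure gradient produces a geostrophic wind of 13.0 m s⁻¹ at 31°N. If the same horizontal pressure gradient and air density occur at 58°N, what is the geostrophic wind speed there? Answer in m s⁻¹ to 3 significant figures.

7.90 m s⁻¹

With the same pressure gradient and density, V_g ∝ 1/f ∝ 1/sin φ.
V₂ = V₁ · sin φ₁ / sin φ₂ = 13.0 × sin 31° / sin 58°
V₂ = 13.0 × 0.5150/0.8480 = 7.90 m s⁻¹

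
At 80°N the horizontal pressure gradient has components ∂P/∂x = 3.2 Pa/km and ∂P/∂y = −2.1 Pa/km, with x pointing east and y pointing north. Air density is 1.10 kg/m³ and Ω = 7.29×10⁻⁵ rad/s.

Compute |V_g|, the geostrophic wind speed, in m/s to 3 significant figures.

24.2 m/s

Coriolis parameter at 80°N:
f = 2Ω sin φ = 2 × 7.29×10⁻⁵ × sin 80° = 1.44×10⁻⁴ s⁻¹
Component geostrophic relations (x east, y north):
u_g = −(1/(fρ)) ∂P/∂y,  v_g = (1/(fρ)) ∂P/∂x
u_g = −(−2.1×10⁻³)/(1.44×10⁻⁴ × 1.10) = 13.3 m/s;  v_g = (3.2×10⁻³)/(1.44×10⁻⁴ × 1.10) = 20.3 m/s
|V_g| = √(u_g² + v_g²) = 24.2 m/s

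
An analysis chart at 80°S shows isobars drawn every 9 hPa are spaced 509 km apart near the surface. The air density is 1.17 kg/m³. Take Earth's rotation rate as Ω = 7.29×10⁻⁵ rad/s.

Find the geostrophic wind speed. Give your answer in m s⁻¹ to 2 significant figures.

Coriolis parameter at 80°S:
f = 2Ω sin φ = 2 × 7.29×10⁻⁵ × sin 80° = 1.44×10⁻⁴ s⁻¹
Pressure gradient: |∂P/∂n| = 900 Pa / 509000 m = 1.77×10⁻³ Pa/m
Geostrophic balance (pressure-gradient force = Coriolis force):
V_g = (1/(fρ)) |∂P/∂n| = 1.77×10⁻³ / (1.44×10⁻⁴ × 1.17) = 10.5 m/s

11 m s⁻¹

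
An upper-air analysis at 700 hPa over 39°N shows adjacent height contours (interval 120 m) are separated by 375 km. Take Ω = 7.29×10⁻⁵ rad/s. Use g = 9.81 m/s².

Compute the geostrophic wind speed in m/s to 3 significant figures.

34.2 m/s

Coriolis parameter at 39°N:
f = 2Ω sin φ = 2 × 7.29×10⁻⁵ × sin 39° = 9.18×10⁻⁵ s⁻¹
Height gradient: |∂Z/∂n| = 120 m / 375000 m = 3.20×10⁻⁴
On a pressure surface, geostrophic balance gives V_g = (g/f)|∂Z/∂n|:
V_g = 9.81 × 3.20×10⁻⁴ / 9.18×10⁻⁵ = 34.2 m/s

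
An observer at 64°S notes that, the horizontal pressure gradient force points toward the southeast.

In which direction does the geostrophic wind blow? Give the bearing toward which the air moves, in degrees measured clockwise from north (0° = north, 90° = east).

The pressure-gradient force points toward the southeast (bearing 135°).
Geostrophic balance: in the Southern Hemisphere the Coriolis force deflects motion to the left, so the geostrophic wind blows 90° to the left of the pressure-gradient force (low pressure on the right).
Rotating 135° by 90° counterclockwise gives 045° — the wind blows toward the northeast.

045°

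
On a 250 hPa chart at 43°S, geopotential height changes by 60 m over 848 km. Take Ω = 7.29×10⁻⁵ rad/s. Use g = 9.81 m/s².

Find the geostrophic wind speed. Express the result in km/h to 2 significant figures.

25 km/h

Coriolis parameter at 43°S:
f = 2Ω sin φ = 2 × 7.29×10⁻⁵ × sin 43° = 9.94×10⁻⁵ s⁻¹
Height gradient: |∂Z/∂n| = 60 m / 848000 m = 7.08×10⁻⁵
On a pressure surface, geostrophic balance gives V_g = (g/f)|∂Z/∂n|:
V_g = 9.81 × 7.08×10⁻⁵ / 9.94×10⁻⁵ = 6.98 m/s
Converting: 6.98 m/s × 3.6 = 25 km/h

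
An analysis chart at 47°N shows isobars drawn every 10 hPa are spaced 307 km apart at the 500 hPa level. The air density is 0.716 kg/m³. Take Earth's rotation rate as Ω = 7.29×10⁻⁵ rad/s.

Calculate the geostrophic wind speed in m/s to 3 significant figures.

42.7 m/s

Coriolis parameter at 47°N:
f = 2Ω sin φ = 2 × 7.29×10⁻⁵ × sin 47° = 1.07×10⁻⁴ s⁻¹
Pressure gradient: |∂P/∂n| = 1000 Pa / 307000 m = 3.26×10⁻³ Pa/m
Geostrophic balance (pressure-gradient force = Coriolis force):
V_g = (1/(fρ)) |∂P/∂n| = 3.26×10⁻³ / (1.07×10⁻⁴ × 0.716) = 42.7 m/s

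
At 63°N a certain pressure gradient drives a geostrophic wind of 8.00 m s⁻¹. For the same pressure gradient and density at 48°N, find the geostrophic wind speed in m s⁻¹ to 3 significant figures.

With the same pressure gradient and density, V_g ∝ 1/f ∝ 1/sin φ.
V₂ = V₁ · sin φ₁ / sin φ₂ = 8.00 × sin 63° / sin 48°
V₂ = 8.00 × 0.8910/0.7431 = 9.59 m s⁻¹

9.59 m s⁻¹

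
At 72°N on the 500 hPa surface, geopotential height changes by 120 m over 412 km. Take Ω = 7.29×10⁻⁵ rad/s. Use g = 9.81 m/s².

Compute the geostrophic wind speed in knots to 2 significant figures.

Coriolis parameter at 72°N:
f = 2Ω sin φ = 2 × 7.29×10⁻⁵ × sin 72° = 1.39×10⁻⁴ s⁻¹
Height gradient: |∂Z/∂n| = 120 m / 412000 m = 2.91×10⁻⁴
On a pressure surface, geostrophic balance gives V_g = (g/f)|∂Z/∂n|:
V_g = 9.81 × 2.91×10⁻⁴ / 1.39×10⁻⁴ = 20.6 m/s
Converting: 20.6 m/s × 1.944 = 40 knots

40 knots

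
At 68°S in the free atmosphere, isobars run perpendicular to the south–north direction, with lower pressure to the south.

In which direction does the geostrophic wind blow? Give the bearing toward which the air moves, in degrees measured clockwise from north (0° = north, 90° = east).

090°

The pressure-gradient force points toward the south (bearing 180°).
Geostrophic balance: in the Southern Hemisphere the Coriolis force deflects motion to the left, so the geostrophic wind blows 90° to the left of the pressure-gradient force (low pressure on the right).
Rotating 180° by 90° counterclockwise gives 090° — the wind blows toward the east.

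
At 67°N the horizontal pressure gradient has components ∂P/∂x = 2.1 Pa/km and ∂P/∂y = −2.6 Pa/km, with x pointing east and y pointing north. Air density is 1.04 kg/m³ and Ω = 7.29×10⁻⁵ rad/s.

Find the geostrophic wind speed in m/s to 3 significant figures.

Coriolis parameter at 67°N:
f = 2Ω sin φ = 2 × 7.29×10⁻⁵ × sin 67° = 1.34×10⁻⁴ s⁻¹
Component geostrophic relations (x east, y north):
u_g = −(1/(fρ)) ∂P/∂y,  v_g = (1/(fρ)) ∂P/∂x
u_g = −(−2.6×10⁻³)/(1.34×10⁻⁴ × 1.04) = 18.6 m/s;  v_g = (2.1×10⁻³)/(1.34×10⁻⁴ × 1.04) = 15.0 m/s
|V_g| = √(u_g² + v_g²) = 23.9 m/s

23.9 m/s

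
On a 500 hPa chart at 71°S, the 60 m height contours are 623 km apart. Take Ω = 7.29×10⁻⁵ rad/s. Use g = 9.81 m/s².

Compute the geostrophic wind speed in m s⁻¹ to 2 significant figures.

6.9 m s⁻¹

Coriolis parameter at 71°S:
f = 2Ω sin φ = 2 × 7.29×10⁻⁵ × sin 71° = 1.38×10⁻⁴ s⁻¹
Height gradient: |∂Z/∂n| = 60 m / 623000 m = 9.63×10⁻⁵
On a pressure surface, geostrophic balance gives V_g = (g/f)|∂Z/∂n|:
V_g = 9.81 × 9.63×10⁻⁵ / 1.38×10⁻⁴ = 6.85 m/s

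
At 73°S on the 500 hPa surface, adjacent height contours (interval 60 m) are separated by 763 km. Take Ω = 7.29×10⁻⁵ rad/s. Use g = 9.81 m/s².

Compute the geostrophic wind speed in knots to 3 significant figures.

10.8 knots

Coriolis parameter at 73°S:
f = 2Ω sin φ = 2 × 7.29×10⁻⁵ × sin 73° = 1.39×10⁻⁴ s⁻¹
Height gradient: |∂Z/∂n| = 60 m / 763000 m = 7.86×10⁻⁵
On a pressure surface, geostrophic balance gives V_g = (g/f)|∂Z/∂n|:
V_g = 9.81 × 7.86×10⁻⁵ / 1.39×10⁻⁴ = 5.53 m/s
Converting: 5.53 m/s × 1.944 = 10.8 knots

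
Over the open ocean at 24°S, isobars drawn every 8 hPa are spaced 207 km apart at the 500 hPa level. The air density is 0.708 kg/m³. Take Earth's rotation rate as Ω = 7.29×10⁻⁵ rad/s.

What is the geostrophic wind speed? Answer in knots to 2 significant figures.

Coriolis parameter at 24°S:
f = 2Ω sin φ = 2 × 7.29×10⁻⁵ × sin 24° = 5.93×10⁻⁵ s⁻¹
Pressure gradient: |∂P/∂n| = 800 Pa / 207000 m = 3.86×10⁻³ Pa/m
Geostrophic balance (pressure-gradient force = Coriolis force):
V_g = (1/(fρ)) |∂P/∂n| = 3.86×10⁻³ / (5.93×10⁻⁵ × 0.708) = 92.0 m/s
Converting: 92.0 m/s × 1.944 = 180 knots

180 knots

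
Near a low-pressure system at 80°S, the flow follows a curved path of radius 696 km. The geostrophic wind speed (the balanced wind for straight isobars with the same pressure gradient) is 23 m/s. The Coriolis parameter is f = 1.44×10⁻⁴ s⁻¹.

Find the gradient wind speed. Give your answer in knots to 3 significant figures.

37.5 knots

Around a low, centrifugal force acts outward with Coriolis, so pressure-gradient force balances both:
(1/ρ)|∂P/∂n| = fV + V²/R  →  V² + fR·V − fR·V_g = 0
With fR = 1.44×10⁻⁴ × 696×10³ m = 100 m/s:
V = [−fR + √((fR)² + 4 fR V_g)]/2 = [−100 + √(100² + 4×100×23)]/2 = 19.3 m/s
Subgeostrophic (V < V_g = 23 m/s), as expected around a low.
Converting: 19.3 m/s × 1.944 = 37.5 knots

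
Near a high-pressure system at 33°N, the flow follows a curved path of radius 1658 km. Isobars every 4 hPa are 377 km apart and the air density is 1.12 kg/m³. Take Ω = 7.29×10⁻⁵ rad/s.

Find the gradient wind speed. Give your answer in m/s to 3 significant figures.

13.3 m/s

Coriolis parameter at 33°N:
f = 2Ω sin φ = 2 × 7.29×10⁻⁵ × sin 33° = 7.94×10⁻⁵ s⁻¹
Pressure gradient: |∂P/∂n| = 400 Pa / 377000 m = 1.06×10⁻³ Pa/m
Geostrophic speed: V_g = |∂P/∂n|/(fρ) = 1.06×10⁻³/(7.94×10⁻⁵ × 1.12) = 11.9 m/s
Around a high, pressure-gradient force acts outward with centrifugal, so Coriolis balances both:
fV = (1/ρ)|∂P/∂n| + V²/R  →  V² − fR·V + fR·V_g = 0
With fR = 7.94×10⁻⁵ × 1658×10³ m = 132 m/s:
V = [fR − √((fR)² − 4 fR V_g)]/2 = [132 − √(132² − 4×132×11.9)]/2 = 13.3 m/s
Supergeostrophic (V > V_g = 11.9 m/s), as expected around a high.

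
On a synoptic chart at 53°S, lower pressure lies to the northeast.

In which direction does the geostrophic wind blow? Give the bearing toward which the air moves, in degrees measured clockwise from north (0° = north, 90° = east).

315°

The pressure-gradient force points toward the northeast (bearing 045°).
Geostrophic balance: in the Southern Hemisphere the Coriolis force deflects motion to the left, so the geostrophic wind blows 90° to the left of the pressure-gradient force (low pressure on the right).
Rotating 045° by 90° counterclockwise gives 315° — the wind blows toward the northwest.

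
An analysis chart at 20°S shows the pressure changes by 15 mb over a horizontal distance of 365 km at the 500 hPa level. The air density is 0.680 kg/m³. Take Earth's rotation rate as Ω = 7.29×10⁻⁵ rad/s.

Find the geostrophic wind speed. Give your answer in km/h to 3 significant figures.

436 km/h

Coriolis parameter at 20°S:
f = 2Ω sin φ = 2 × 7.29×10⁻⁵ × sin 20° = 4.99×10⁻⁵ s⁻¹
Pressure gradient: |∂P/∂n| = 1500 Pa / 365000 m = 4.11×10⁻³ Pa/m
Geostrophic balance (pressure-gradient force = Coriolis force):
V_g = (1/(fρ)) |∂P/∂n| = 4.11×10⁻³ / (4.99×10⁻⁵ × 0.680) = 121 m/s
Converting: 121 m/s × 3.6 = 436 km/h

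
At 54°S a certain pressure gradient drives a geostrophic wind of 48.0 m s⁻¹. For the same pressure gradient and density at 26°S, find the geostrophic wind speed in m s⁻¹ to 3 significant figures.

88.6 m s⁻¹

With the same pressure gradient and density, V_g ∝ 1/f ∝ 1/sin φ.
V₂ = V₁ · sin φ₁ / sin φ₂ = 48.0 × sin 54° / sin 26°
V₂ = 48.0 × 0.8090/0.4384 = 88.6 m s⁻¹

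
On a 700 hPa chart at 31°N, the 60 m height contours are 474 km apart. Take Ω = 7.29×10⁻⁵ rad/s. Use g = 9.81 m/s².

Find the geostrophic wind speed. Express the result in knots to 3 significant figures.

Coriolis parameter at 31°N:
f = 2Ω sin φ = 2 × 7.29×10⁻⁵ × sin 31° = 7.51×10⁻⁵ s⁻¹
Height gradient: |∂Z/∂n| = 60 m / 474000 m = 1.27×10⁻⁴
On a pressure surface, geostrophic balance gives V_g = (g/f)|∂Z/∂n|:
V_g = 9.81 × 1.27×10⁻⁴ / 7.51×10⁻⁵ = 16.5 m/s
Converting: 16.5 m/s × 1.944 = 32.1 knots

32.1 knots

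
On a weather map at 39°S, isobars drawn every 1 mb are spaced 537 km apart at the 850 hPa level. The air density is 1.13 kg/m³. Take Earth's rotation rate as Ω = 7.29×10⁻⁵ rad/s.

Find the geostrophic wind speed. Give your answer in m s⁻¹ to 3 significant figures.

1.80 m s⁻¹

Coriolis parameter at 39°S:
f = 2Ω sin φ = 2 × 7.29×10⁻⁵ × sin 39° = 9.18×10⁻⁵ s⁻¹
Pressure gradient: |∂P/∂n| = 100 Pa / 537000 m = 1.86×10⁻⁴ Pa/m
Geostrophic balance (pressure-gradient force = Coriolis force):
V_g = (1/(fρ)) |∂P/∂n| = 1.86×10⁻⁴ / (9.18×10⁻⁵ × 1.13) = 1.80 m/s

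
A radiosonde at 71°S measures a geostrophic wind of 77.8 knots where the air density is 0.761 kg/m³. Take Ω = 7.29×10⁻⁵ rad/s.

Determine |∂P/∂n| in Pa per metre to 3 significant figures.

4.20×10⁻³ Pa/m

Coriolis parameter at 71°S:
f = 2Ω sin φ = 2 × 7.29×10⁻⁵ × sin 71° = 1.38×10⁻⁴ s⁻¹
Wind speed in SI: 77.8 knots = 40.0 m/s
Geostrophic balance rearranged: |∂P/∂n| = f ρ V_g
|∂P/∂n| = 1.38×10⁻⁴ × 0.761 × 40.0 = 4.20×10⁻³ Pa/m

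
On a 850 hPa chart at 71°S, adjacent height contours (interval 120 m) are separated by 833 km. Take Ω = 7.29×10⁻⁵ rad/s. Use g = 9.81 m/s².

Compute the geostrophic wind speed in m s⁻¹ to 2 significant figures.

10 m s⁻¹

Coriolis parameter at 71°S:
f = 2Ω sin φ = 2 × 7.29×10⁻⁵ × sin 71° = 1.38×10⁻⁴ s⁻¹
Height gradient: |∂Z/∂n| = 120 m / 833000 m = 1.44×10⁻⁴
On a pressure surface, geostrophic balance gives V_g = (g/f)|∂Z/∂n|:
V_g = 9.81 × 1.44×10⁻⁴ / 1.38×10⁻⁴ = 10.3 m/s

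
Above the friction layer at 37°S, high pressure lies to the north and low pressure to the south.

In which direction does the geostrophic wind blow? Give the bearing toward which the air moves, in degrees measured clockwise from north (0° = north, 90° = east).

090°

The pressure-gradient force points toward the south (bearing 180°).
Geostrophic balance: in the Southern Hemisphere the Coriolis force deflects motion to the left, so the geostrophic wind blows 90° to the left of the pressure-gradient force (low pressure on the right).
Rotating 180° by 90° counterclockwise gives 090° — the wind blows toward the east.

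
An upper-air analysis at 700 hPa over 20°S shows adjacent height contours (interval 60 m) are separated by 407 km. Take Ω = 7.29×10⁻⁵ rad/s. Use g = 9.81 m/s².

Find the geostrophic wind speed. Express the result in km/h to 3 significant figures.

Coriolis parameter at 20°S:
f = 2Ω sin φ = 2 × 7.29×10⁻⁵ × sin 20° = 4.99×10⁻⁵ s⁻¹
Height gradient: |∂Z/∂n| = 60 m / 407000 m = 1.47×10⁻⁴
On a pressure surface, geostrophic balance gives V_g = (g/f)|∂Z/∂n|:
V_g = 9.81 × 1.47×10⁻⁴ / 4.99×10⁻⁵ = 29.0 m/s
Converting: 29.0 m/s × 3.6 = 104 km/h

104 km/h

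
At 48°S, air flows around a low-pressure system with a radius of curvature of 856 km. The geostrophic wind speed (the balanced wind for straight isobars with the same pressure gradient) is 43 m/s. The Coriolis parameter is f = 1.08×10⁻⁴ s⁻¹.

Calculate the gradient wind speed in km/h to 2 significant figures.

120 km/h

Around a low, centrifugal force acts outward with Coriolis, so pressure-gradient force balances both:
(1/ρ)|∂P/∂n| = fV + V²/R  →  V² + fR·V − fR·V_g = 0
With fR = 1.08×10⁻⁴ × 856×10³ m = 92.4 m/s:
V = [−fR + √((fR)² + 4 fR V_g)]/2 = [−92.4 + √(92.4² + 4×92.4×43)]/2 = 32 m/s
Subgeostrophic (V < V_g = 43 m/s), as expected around a low.
Converting: 32 m/s × 3.6 = 120 km/h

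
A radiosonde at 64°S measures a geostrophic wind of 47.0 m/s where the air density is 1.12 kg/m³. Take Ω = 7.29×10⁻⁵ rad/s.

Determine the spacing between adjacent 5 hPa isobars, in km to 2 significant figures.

Coriolis parameter at 64°S:
f = 2Ω sin φ = 2 × 7.29×10⁻⁵ × sin 64° = 1.31×10⁻⁴ s⁻¹
Geostrophic balance rearranged: |∂P/∂n| = f ρ V_g
|∂P/∂n| = 1.31×10⁻⁴ × 1.12 × 47.0 = 6.90×10⁻³ Pa/m
Isobar spacing: Δn = ΔP/|∂P/∂n| = 500 Pa / 6.90×10⁻³ Pa/m = 72483 m ≈ 72 km

72 km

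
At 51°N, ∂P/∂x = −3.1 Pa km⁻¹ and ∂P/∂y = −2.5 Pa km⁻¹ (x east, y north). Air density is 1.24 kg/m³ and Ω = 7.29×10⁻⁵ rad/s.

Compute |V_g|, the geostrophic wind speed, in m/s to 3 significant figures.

Coriolis parameter at 51°N:
f = 2Ω sin φ = 2 × 7.29×10⁻⁵ × sin 51° = 1.13×10⁻⁴ s⁻¹
Component geostrophic relations (x east, y north):
u_g = −(1/(fρ)) ∂P/∂y,  v_g = (1/(fρ)) ∂P/∂x
u_g = −(−2.5×10⁻³)/(1.13×10⁻⁴ × 1.24) = 17.8 m/s;  v_g = (−3.1×10⁻³)/(1.13×10⁻⁴ × 1.24) = −22.1 m/s
|V_g| = √(u_g² + v_g²) = 28.3 m/s

28.3 m/s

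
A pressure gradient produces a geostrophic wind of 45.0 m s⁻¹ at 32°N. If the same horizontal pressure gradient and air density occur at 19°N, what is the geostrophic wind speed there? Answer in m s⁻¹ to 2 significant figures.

With the same pressure gradient and density, V_g ∝ 1/f ∝ 1/sin φ.
V₂ = V₁ · sin φ₁ / sin φ₂ = 45.0 × sin 32° / sin 19°
V₂ = 45.0 × 0.5299/0.3256 = 73 m s⁻¹

73 m s⁻¹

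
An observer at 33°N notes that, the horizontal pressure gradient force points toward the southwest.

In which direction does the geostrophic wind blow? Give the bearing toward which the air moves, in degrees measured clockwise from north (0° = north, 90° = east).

315°

The pressure-gradient force points toward the southwest (bearing 225°).
Geostrophic balance: in the Northern Hemisphere the Coriolis force deflects motion to the right, so the geostrophic wind blows 90° to the right of the pressure-gradient force (low pressure on the left).
Rotating 225° by 90° clockwise gives 315° — the wind blows toward the northwest.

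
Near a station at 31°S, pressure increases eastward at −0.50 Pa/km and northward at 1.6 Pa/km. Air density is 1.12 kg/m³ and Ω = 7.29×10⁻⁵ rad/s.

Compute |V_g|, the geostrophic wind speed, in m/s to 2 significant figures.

Coriolis parameter at 31°S:
f = 2Ω sin φ = 2 × 7.29×10⁻⁵ × sin 31° = 7.51×10⁻⁵ s⁻¹
In the Southern Hemisphere f is negative: f = −7.51×10⁻⁵ s⁻¹.
Component geostrophic relations (x east, y north):
u_g = −(1/(fρ)) ∂P/∂y,  v_g = (1/(fρ)) ∂P/∂x
u_g = −(1.6×10⁻³)/(−7.51×10⁻⁵ × 1.12) = 19.0 m/s;  v_g = (−0.50×10⁻³)/(−7.51×10⁻⁵ × 1.12) = 5.95 m/s
|V_g| = √(u_g² + v_g²) = 19.9 m/s

20 m/s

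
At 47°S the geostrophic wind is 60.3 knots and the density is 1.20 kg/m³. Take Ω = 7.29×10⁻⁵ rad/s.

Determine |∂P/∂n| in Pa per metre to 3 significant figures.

Coriolis parameter at 47°S:
f = 2Ω sin φ = 2 × 7.29×10⁻⁵ × sin 47° = 1.07×10⁻⁴ s⁻¹
Wind speed in SI: 60.3 knots = 31.0 m/s
Geostrophic balance rearranged: |∂P/∂n| = f ρ V_g
|∂P/∂n| = 1.07×10⁻⁴ × 1.20 × 31.0 = 3.97×10⁻³ Pa/m

3.97×10⁻³ Pa/m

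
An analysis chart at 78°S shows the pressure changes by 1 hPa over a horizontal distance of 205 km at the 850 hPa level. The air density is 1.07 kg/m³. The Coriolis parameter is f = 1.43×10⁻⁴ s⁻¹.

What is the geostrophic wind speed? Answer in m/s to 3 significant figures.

3.19 m/s

Pressure gradient: |∂P/∂n| = 100 Pa / 205000 m = 4.88×10⁻⁴ Pa/m
Geostrophic balance (pressure-gradient force = Coriolis force):
V_g = (1/(fρ)) |∂P/∂n| = 4.88×10⁻⁴ / (1.43×10⁻⁴ × 1.07) = 3.19 m/s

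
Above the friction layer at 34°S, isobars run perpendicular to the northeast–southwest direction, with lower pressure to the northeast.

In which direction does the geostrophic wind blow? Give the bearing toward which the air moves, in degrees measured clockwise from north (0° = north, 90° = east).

315°

The pressure-gradient force points toward the northeast (bearing 045°).
Geostrophic balance: in the Southern Hemisphere the Coriolis force deflects motion to the left, so the geostrophic wind blows 90° to the left of the pressure-gradient force (low pressure on the right).
Rotating 045° by 90° counterclockwise gives 315° — the wind blows toward the northwest.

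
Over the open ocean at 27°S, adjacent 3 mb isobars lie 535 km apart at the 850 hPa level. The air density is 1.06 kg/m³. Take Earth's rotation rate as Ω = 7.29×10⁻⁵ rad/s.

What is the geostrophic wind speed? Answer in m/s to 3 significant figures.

7.99 m/s

Coriolis parameter at 27°S:
f = 2Ω sin φ = 2 × 7.29×10⁻⁵ × sin 27° = 6.62×10⁻⁵ s⁻¹
Pressure gradient: |∂P/∂n| = 300 Pa / 535000 m = 5.61×10⁻⁴ Pa/m
Geostrophic balance (pressure-gradient force = Coriolis force):
V_g = (1/(fρ)) |∂P/∂n| = 5.61×10⁻⁴ / (6.62×10⁻⁵ × 1.06) = 7.99 m/s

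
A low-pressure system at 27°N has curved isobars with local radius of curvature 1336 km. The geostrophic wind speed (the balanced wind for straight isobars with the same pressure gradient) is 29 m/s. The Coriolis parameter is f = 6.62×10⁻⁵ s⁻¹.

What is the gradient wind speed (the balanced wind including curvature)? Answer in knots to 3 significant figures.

44.7 knots

Around a low, centrifugal force acts outward with Coriolis, so pressure-gradient force balances both:
(1/ρ)|∂P/∂n| = fV + V²/R  →  V² + fR·V − fR·V_g = 0
With fR = 6.62×10⁻⁵ × 1336×10³ m = 88.4 m/s:
V = [−fR + √((fR)² + 4 fR V_g)]/2 = [−88.4 + √(88.4² + 4×88.4×29)]/2 = 23 m/s
Subgeostrophic (V < V_g = 29 m/s), as expected around a low.
Converting: 23 m/s × 1.944 = 44.7 knots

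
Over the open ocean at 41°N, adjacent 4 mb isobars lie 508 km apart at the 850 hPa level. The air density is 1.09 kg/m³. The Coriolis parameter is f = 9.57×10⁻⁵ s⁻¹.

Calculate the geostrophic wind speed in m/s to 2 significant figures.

Pressure gradient: |∂P/∂n| = 400 Pa / 508000 m = 7.87×10⁻⁴ Pa/m
Geostrophic balance (pressure-gradient force = Coriolis force):
V_g = (1/(fρ)) |∂P/∂n| = 7.87×10⁻⁴ / (9.57×10⁻⁵ × 1.09) = 7.55 m/s

7.5 m/s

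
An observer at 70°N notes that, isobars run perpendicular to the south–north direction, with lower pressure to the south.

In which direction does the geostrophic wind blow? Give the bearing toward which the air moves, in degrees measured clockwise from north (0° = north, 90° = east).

270°

The pressure-gradient force points toward the south (bearing 180°).
Geostrophic balance: in the Northern Hemisphere the Coriolis force deflects motion to the right, so the geostrophic wind blows 90° to the right of the pressure-gradient force (low pressure on the left).
Rotating 180° by 90° clockwise gives 270° — the wind blows toward the west.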